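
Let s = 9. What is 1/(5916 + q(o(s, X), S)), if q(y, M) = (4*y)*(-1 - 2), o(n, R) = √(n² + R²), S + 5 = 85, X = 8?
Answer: 17/100512 + √145/2914848 ≈ 0.00017327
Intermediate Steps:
S = 80 (S = -5 + 85 = 80)
o(n, R) = √(R² + n²)
q(y, M) = -12*y (q(y, M) = (4*y)*(-3) = -12*y)
1/(5916 + q(o(s, X), S)) = 1/(5916 - 12*√(8² + 9²)) = 1/(5916 - 12*√(64 + 81)) = 1/(5916 - 12*√145)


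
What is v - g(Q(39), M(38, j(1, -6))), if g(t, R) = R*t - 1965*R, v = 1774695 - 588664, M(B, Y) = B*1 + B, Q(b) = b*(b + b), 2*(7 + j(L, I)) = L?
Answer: 1104179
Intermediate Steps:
j(L, I) = -7 + L/2
Q(b) = 2*b² (Q(b) = b*(2*b) = 2*b²)
M(B, Y) = 2*B (M(B, Y) = B + B = 2*B)
v = 1186031
g(t, R) = -1965*R + R*t
v - g(Q(39), M(38, j(1, -6))) = 1186031 - 2*38*(-1965 + 2*39²) = 1186031 - 76*(-1965 + 2*1521) = 1186031 - 76*(-1965 + 3042) = 1186031 - 76*1077 = 1186031 - 1*81852 = 1186031 - 81852 = 1104179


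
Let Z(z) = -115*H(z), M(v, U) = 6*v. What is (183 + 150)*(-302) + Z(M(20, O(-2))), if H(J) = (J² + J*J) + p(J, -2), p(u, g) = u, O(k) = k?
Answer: -3426366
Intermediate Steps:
H(J) = J + 2*J² (H(J) = (J² + J*J) + J = (J² + J²) + J = 2*J² + J = J + 2*J²)
Z(z) = -115*z*(1 + 2*z)
(183 + 150)*(-302) + Z(M(20, O(-2))) = (183 + 150)*(-302) + 115*(6*20)*(-1 - 12*20) = 333*(-302) + 115*120*(-1 - 2*120) = -100566 + 115*120*(-1 - 240) = -100566 + 115*120*(-241) = -100566 - 3325800 = -3426366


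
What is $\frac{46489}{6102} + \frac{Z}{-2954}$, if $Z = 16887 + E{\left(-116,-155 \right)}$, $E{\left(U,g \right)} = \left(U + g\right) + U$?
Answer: $\frac{18322753}{9012654} \approx 2.033$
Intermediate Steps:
$E{\left(U,g \right)} = g + 2 U$
$Z = 16500$ ($Z = 16887 + \left(-155 + 2 \left(-116\right)\right) = 16887 - 387 = 16500$)
$\frac{46489}{6102} + \frac{Z}{-2954} = \frac{46489}{6102} + \frac{16500}{-2954} = 46489 \cdot \frac{1}{6102} + 16500 \left(- \frac{1}{2954}\right) = \frac{46489}{6102} - \frac{8250}{1477} = \frac{18322753}{9012654}$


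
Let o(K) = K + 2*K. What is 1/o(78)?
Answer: 1/234 ≈ 0.0042735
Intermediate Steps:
o(K) = 3*K
1/o(78) = 1/(3*78) = 1/234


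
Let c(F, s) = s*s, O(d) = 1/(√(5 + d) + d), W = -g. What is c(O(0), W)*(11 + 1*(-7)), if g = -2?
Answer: 16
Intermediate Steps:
W = 2 (W = -1*(-2) = 2)
O(d) = 1/(d + √(5 + d))
c(F, s) = s²
c(O(0), W)*(11 + 1*(-7)) = 2²*(11 + 1*(-7)) = 4*(11 - 7) = 4*4 = 16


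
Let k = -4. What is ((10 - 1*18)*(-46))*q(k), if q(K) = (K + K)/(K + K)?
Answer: 368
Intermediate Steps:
q(K) = 1 (q(K) = (2*K)/((2*K)) = (2*K)*(1/(2*K)) = 1)
((10 - 1*18)*(-46))*q(k) = ((10 - 1*18)*(-46))*1 = ((10 - 18)*(-46))*1 = -8*(-46)*1 = 368*1 = 368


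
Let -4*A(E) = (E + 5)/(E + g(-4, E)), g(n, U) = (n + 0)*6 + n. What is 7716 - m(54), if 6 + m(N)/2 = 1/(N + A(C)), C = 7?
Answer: 2928898/379 ≈ 7728.0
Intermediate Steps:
g(n, U) = 7*n (g(n, U) = n*6 + n = 6*n + n = 7*n)
A(E) = -(5 + E)/(4*(-28 + E)) (A(E) = -(E + 5)/(4*(E + 7*(-4))) = -(5 + E)/(4*(E - 28)) = -(5 + E)/(4*(-28 + E)))
m(N) = -12 + 2/(⅐ + N) (m(N) = -12 + 2/(N + (-5 - 1*7)/(4*(-28 + 7))) = -12 + 2/(N + (¼)*(-5 - 7)/(-21)) = -12 + 2/(N + (¼)*(-1/21)*(-12)) = -12 + 2/(N + ⅐) = -12 + 2/(⅐ + N))
7716 - m(54) = 7716 - 2*(1 - 42*54)/(1 + 7*54) = 7716 - 2*(1 - 2268)/(1 + 378) = 7716 - 2*(-2267)/379 = 7716 - 1*(-4534/379) = 7716 + 4534/379 = 2928898/379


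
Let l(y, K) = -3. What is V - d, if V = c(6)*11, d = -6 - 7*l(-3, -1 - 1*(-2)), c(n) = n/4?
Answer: 3/2 ≈ 1.5000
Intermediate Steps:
c(n) = n/4 (c(n) = n*(¼) = n/4)
d = 15 (d = -6 - 7*(-3) = -6 + 21 = 15)
V = 33/2 (V = ((¼)*6)*11 = (3/2)*11 = 33/2 ≈ 16.500)
V - d = 33/2 - 1*15 = 33/2 - 15 = 3/2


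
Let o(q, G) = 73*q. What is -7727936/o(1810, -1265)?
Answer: -3863968/66065 ≈ -58.487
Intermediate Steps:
-7727936/o(1810, -1265) = -7727936/(73*1810) = -7727936/132130 = -7727936*1/132130 = -3863968/66065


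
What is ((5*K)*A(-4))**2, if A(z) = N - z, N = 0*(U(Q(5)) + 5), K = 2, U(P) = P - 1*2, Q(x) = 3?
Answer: 1600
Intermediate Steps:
U(P) = -2 + P (U(P) = P - 2 = -2 + P)
N = 0 (N = 0*((-2 + 3) + 5) = 0*(1 + 5) = 0*6 = 0)
A(z) = -z (A(z) = 0 - z = -z)
((5*K)*A(-4))**2 = ((5*2)*(-1*(-4)))**2 = (10*4)**2 = 40**2 = 1600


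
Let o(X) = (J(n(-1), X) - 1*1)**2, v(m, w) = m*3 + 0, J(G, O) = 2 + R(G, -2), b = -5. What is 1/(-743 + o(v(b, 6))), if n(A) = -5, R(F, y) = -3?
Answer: -1/739 ≈ -0.0013532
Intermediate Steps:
J(G, O) = -1 (J(G, O) = 2 - 3 = -1)
v(m, w) = 3*m (v(m, w) = 3*m + 0 = 3*m)
o(X) = 4 (o(X) = (-1 - 1*1)**2 = (-1 - 1)**2 = (-2)**2 = 4)
1/(-743 + o(v(b, 6))) = 1/(-743 + 4) = 1/(-739) = -1/739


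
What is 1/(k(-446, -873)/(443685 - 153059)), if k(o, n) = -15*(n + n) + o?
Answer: 145313/12872 ≈ 11.289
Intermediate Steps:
k(o, n) = o - 30*n (k(o, n) = -30*n + o = o - 30*n)
1/(k(-446, -873)/(443685 - 153059)) = 1/((-446 - 30*(-873))/(443685 - 153059)) = 1/((-446 + 26190)/290626) = 1/(25744*(1/290626)) = 1/(12872/145313) = 145313/12872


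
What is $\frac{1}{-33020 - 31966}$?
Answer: $- \frac{1}{64986} \approx -1.5388 \cdot 10^{-5}$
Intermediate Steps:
$\frac{1}{-33020 - 31966} = \frac{1}{-64986} = - \frac{1}{64986}$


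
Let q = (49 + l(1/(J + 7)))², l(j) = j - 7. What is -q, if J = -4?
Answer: -16129/9 ≈ -1792.1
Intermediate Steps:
l(j) = -7 + j
q = 16129/9 (q = (49 + (-7 + 1/(-4 + 7)))² = (49 + (-7 + 1/3))² = (49 + (-7 + ⅓))² = (49 - 20/3)² = (127/3)² = 16129/9 ≈ 1792.1)
-q = -1*16129/9 = -16129/9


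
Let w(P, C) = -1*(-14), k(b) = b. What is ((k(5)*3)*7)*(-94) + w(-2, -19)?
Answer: -9856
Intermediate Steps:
w(P, C) = 14
((k(5)*3)*7)*(-94) + w(-2, -19) = ((5*3)*7)*(-94) + 14 = (15*7)*(-94) + 14 = 105*(-94) + 14 = -9870 + 14 = -9856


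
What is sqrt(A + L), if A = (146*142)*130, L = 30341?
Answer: sqrt(2725501) ≈ 1650.9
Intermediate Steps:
A = 2695160 (A = 20732*130 = 2695160)
sqrt(A + L) = sqrt(2695160 + 30341) = sqrt(2725501)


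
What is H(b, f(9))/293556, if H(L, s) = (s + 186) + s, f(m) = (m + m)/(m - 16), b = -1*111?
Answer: 211/342482 ≈ 0.00061609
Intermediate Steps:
b = -111
f(m) = 2*m/(-16 + m) (f(m) = (2*m)/(-16 + m) = 2*m/(-16 + m))
H(L, s) = 186 + 2*s (H(L, s) = (186 + s) + s = 186 + 2*s)
H(b, f(9))/293556 = (186 + 2*(2*9/(-16 + 9)))/293556 = (186 + 2*(2*9/(-7)))*(1/293556) = (186 + 2*(2*9*(-1/7)))*(1/293556) = (186 + 2*(-18/7))*(1/293556) = (186 - 36/7)*(1/293556) = (1266/7)*(1/293556) = 211/342482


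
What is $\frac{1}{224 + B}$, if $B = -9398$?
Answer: $- \frac{1}{9174} \approx -0.000109$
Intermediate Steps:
$\frac{1}{224 + B} = \frac{1}{224 - 9398} = \frac{1}{-9174} = - \frac{1}{9174}$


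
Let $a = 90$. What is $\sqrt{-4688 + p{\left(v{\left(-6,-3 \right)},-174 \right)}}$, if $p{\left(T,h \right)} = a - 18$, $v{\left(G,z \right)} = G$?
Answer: $2 i \sqrt{1154} \approx 67.941 i$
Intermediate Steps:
$p{\left(T,h \right)} = 72$ ($p{\left(T,h \right)} = 90 - 18 = 72$)
$\sqrt{-4688 + p{\left(v{\left(-6,-3 \right)},-174 \right)}} = \sqrt{-4688 + 72} = \sqrt{-4616} = 2 i \sqrt{1154}$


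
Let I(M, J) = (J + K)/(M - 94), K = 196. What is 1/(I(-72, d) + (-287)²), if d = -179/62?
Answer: 10292/847729775 ≈ 1.2141e-5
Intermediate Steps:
d = -179/62 (d = -179*1/62 = -179/62 ≈ -2.8871)
I(M, J) = (196 + J)/(-94 + M) (I(M, J) = (J + 196)/(M - 94) = (196 + J)/(-94 + M))
1/(I(-72, d) + (-287)²) = 1/((196 - 179/62)/(-94 - 72) + (-287)²) = 1/((11973/62)/(-166) + 82369) = 1/(-1/166*11973/62 + 82369) = 1/(-11973/10292 + 82369) = 1/(847729775/10292) = 10292/847729775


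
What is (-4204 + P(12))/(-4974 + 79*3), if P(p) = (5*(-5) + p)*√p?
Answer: 4204/4737 + 26*√3/4737 ≈ 0.89699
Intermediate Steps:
P(p) = √p*(-25 + p) (P(p) = (-25 + p)*√p = √p*(-25 + p))
(-4204 + P(12))/(-4974 + 79*3) = (-4204 + √12*(-25 + 12))/(-4974 + 79*3) = (-4204 + (2*√3)*(-13))/(-4974 + 237) = (-4204 - 26*√3)/(-4737) = (-4204 - 26*√3)*(-1/4737) = 4204/4737 + 26*√3/4737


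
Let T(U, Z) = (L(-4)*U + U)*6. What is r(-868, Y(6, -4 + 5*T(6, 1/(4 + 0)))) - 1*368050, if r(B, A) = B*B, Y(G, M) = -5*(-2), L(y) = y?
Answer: 385374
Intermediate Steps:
T(U, Z) = -18*U (T(U, Z) = (-4*U + U)*6 = -3*U*6 = -18*U)
Y(G, M) = 10
r(B, A) = B**2
r(-868, Y(6, -4 + 5*T(6, 1/(4 + 0)))) - 1*368050 = (-868)**2 - 1*368050 = 753424 - 368050 = 385374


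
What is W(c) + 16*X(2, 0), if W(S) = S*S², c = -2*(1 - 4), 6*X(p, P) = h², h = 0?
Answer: 216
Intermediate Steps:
X(p, P) = 0 (X(p, P) = (⅙)*0² = (⅙)*0 = 0)
c = 6 (c = -2*(-3) = 6)
W(S) = S³
W(c) + 16*X(2, 0) = 6³ + 16*0 = 216 + 0 = 216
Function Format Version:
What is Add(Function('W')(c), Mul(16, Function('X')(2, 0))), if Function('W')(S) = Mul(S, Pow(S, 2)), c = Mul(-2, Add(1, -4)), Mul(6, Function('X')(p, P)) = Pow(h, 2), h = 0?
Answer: 216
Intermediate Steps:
Function('X')(p, P) = 0 (Function('X')(p, P) = Mul(Rational(1, 6), Pow(0, 2)) = Mul(Rational(1, 6), 0) = 0)
c = 6 (c = Mul(-2, -3) = 6)
Function('W')(S) = Pow(S, 3)
Add(Function('W')(c), Mul(16, Function('X')(2, 0))) = Add(Pow(6, 3), Mul(16, 0)) = Add(216, 0) = 216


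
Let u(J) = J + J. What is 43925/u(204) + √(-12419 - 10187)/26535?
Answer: 43925/408 + I*√22606/26535 ≈ 107.66 + 0.0056662*I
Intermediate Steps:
u(J) = 2*J
43925/u(204) + √(-12419 - 10187)/26535 = 43925/((2*204)) + √(-12419 - 10187)/26535 = 43925/408 + √(-22606)*(1/26535) = 43925*(1/408) + (I*√22606)*(1/26535) = 43925/408 + I*√22606/26535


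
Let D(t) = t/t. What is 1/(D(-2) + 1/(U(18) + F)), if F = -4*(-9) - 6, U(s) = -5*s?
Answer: 60/59 ≈ 1.0169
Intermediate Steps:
F = 30 (F = 36 - 6 = 30)
D(t) = 1
1/(D(-2) + 1/(U(18) + F)) = 1/(1 + 1/(-5*18 + 30)) = 1/(1 + 1/(-90 + 30)) = 1/(1 + 1/(-60)) = 1/(1 - 1/60) = 1/(59/60) = 60/59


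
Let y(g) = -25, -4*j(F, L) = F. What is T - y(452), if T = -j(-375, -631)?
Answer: -275/4 ≈ -68.750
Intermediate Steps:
j(F, L) = -F/4
T = -375/4 (T = -(-1)*(-375)/4 = -1*375/4 = -375/4 ≈ -93.750)
T - y(452) = -375/4 - 1*(-25) = -375/4 + 25 = -275/4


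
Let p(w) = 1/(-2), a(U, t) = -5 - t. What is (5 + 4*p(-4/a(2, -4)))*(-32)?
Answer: -96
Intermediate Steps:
p(w) = -1/2
(5 + 4*p(-4/a(2, -4)))*(-32) = (5 + 4*(-1/2))*(-32) = (5 - 2)*(-32) = 3*(-32) = -96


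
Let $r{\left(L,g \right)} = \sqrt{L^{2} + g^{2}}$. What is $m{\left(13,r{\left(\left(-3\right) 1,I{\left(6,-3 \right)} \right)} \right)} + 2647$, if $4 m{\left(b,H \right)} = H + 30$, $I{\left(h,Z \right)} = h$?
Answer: $\frac{5309}{2} + \frac{3 \sqrt{5}}{4} \approx 2656.2$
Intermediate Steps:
$m{\left(b,H \right)} = \frac{15}{2} + \frac{H}{4}$ ($m{\left(b,H \right)} = \frac{H + 30}{4} = \frac{30 + H}{4} = \frac{15}{2} + \frac{H}{4}$)
$m{\left(13,r{\left(\left(-3\right) 1,I{\left(6,-3 \right)} \right)} \right)} + 2647 = \left(\frac{15}{2} + \frac{\sqrt{\left(\left(-3\right) 1\right)^{2} + 6^{2}}}{4}\right) + 2647 = \left(\frac{15}{2} + \frac{\sqrt{\left(-3\right)^{2} + 36}}{4}\right) + 2647 = \left(\frac{15}{2} + \frac{\sqrt{9 + 36}}{4}\right) + 2647 = \left(\frac{15}{2} + \frac{\sqrt{45}}{4}\right) + 2647 = \left(\frac{15}{2} + \frac{3 \sqrt{5}}{4}\right) + 2647 = \frac{5309}{2} + \frac{3 \sqrt{5}}{4}$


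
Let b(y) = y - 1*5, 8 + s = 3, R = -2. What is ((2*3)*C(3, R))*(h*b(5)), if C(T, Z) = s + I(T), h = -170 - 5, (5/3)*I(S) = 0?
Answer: 0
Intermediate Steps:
I(S) = 0 (I(S) = (3/5)*0 = 0)
s = -5 (s = -8 + 3 = -5)
h = -175
C(T, Z) = -5 (C(T, Z) = -5 + 0 = -5)
b(y) = -5 + y (b(y) = y - 5 = -5 + y)
((2*3)*C(3, R))*(h*b(5)) = ((2*3)*(-5))*(-175*(-5 + 5)) = (6*(-5))*(-175*0) = -30*0 = 0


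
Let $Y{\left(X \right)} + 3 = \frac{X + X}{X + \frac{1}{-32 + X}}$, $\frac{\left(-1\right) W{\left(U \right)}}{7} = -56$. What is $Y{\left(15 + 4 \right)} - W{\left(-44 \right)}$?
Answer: $- \frac{48338}{123} \approx -392.99$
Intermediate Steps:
$W{\left(U \right)} = 392$ ($W{\left(U \right)} = \left(-7\right) \left(-56\right) = 392$)
$Y{\left(X \right)} = -3 + \frac{2 X}{X + \frac{1}{-32 + X}}$ ($Y{\left(X \right)} = -3 + \frac{X + X}{X + \frac{1}{-32 + X}} = -3 + \frac{2 X}{X + \frac{1}{-32 + X}}$)
$Y{\left(15 + 4 \right)} - W{\left(-44 \right)} = \frac{-3 - \left(15 + 4\right)^{2} + 32 \left(15 + 4\right)}{1 + \left(15 + 4\right)^{2} - 32 \left(15 + 4\right)} - 392 = \frac{-3 - 19^{2} + 32 \cdot 19}{1 + 19^{2} - 608} - 392 = \frac{-3 - 361 + 608}{1 + 361 - 608} - 392 = \frac{-3 - 361 + 608}{-246} - 392 = \left(- \frac{1}{246}\right) 244 - 392 = - \frac{122}{123} - 392 = - \frac{48338}{123}$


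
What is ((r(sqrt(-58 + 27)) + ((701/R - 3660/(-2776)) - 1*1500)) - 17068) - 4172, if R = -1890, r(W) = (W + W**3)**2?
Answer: -16605304886/327915 ≈ -50639.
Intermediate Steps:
((r(sqrt(-58 + 27)) + ((701/R - 3660/(-2776)) - 1*1500)) - 17068) - 4172 = (((sqrt(-58 + 27))**2*(1 + (sqrt(-58 + 27))**2)**2 + ((701/(-1890) - 3660/(-2776)) - 1*1500)) - 17068) - 4172 = (((sqrt(-31))**2*(1 + (sqrt(-31))**2)**2 + ((701*(-1/1890) - 3660*(-1/2776)) - 1500)) - 17068) - 4172 = (((I*sqrt(31))**2*(1 + (I*sqrt(31))**2)**2 + ((-701/1890 + 915/694) - 1500)) - 17068) - 4172 = ((-31*(1 - 31)**2 + (310714/327915 - 1500)) - 17068) - 4172 = ((-31*(-30)**2 - 491561786/327915) - 17068) - 4172 = ((-31*900 - 491561786/327915) - 17068) - 4172 = ((-27900 - 491561786/327915) - 17068) - 4172 = (-9640390286/327915 - 17068) - 4172 = -15237243506/327915 - 4172 = -16605304886/327915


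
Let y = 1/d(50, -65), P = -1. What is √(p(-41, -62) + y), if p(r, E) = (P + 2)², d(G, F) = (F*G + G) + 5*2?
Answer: √10172910/3190 ≈ 0.99984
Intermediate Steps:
d(G, F) = 10 + G + F*G (d(G, F) = (G + F*G) + 10 = 10 + G + F*G)
y = -1/3190 (y = 1/(10 + 50 - 65*50) = 1/(10 + 50 - 3250) = 1/(-3190) = -1/3190 ≈ -0.00031348)
p(r, E) = 1 (p(r, E) = (-1 + 2)² = 1² = 1)
√(p(-41, -62) + y) = √(1 - 1/3190) = √(3189/3190) = √10172910/3190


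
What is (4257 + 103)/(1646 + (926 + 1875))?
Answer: 4360/4447 ≈ 0.98044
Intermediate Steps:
(4257 + 103)/(1646 + (926 + 1875)) = 4360/(1646 + 2801) = 4360/4447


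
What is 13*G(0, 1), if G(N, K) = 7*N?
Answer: 0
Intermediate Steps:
13*G(0, 1) = 13*(7*0) = 13*0 = 0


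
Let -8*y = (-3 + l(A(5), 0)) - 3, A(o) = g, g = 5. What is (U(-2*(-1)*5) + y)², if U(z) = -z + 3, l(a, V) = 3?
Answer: 2809/64 ≈ 43.891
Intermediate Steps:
A(o) = 5
y = 3/8 (y = -((-3 + 3) - 3)/8 = -(0 - 3)/8 = -⅛*(-3) = 3/8 ≈ 0.37500)
U(z) = 3 - z
(U(-2*(-1)*5) + y)² = ((3 - (-2*(-1))*5) + 3/8)² = ((3 - 2*5) + 3/8)² = ((3 - 1*10) + 3/8)² = ((3 - 10) + 3/8)² = (-7 + 3/8)² = (-53/8)² = 2809/64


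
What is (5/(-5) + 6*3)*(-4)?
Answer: -68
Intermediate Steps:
(5/(-5) + 6*3)*(-4) = (5*(-1/5) + 18)*(-4) = (-1 + 18)*(-4) = 17*(-4) = -68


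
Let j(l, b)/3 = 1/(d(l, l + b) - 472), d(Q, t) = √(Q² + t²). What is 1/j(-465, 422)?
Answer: -472/3 + √218074/3 ≈ -1.6720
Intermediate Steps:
j(l, b) = 3/(-472 + √(l² + (b + l)²)) (j(l, b) = 3/(√(l² + (l + b)²) - 472) = 3/(√(l² + (b + l)²) - 472) = 3/(-472 + √(l² + (b + l)²)))
1/j(-465, 422) = 1/(3/(-472 + √((-465)² + (422 - 465)²))) = 1/(3/(-472 + √(216225 + (-43)²))) = 1/(3/(-472 + √(216225 + 1849))) = 1/(3/(-472 + √218074)) = -472/3 + √218074/3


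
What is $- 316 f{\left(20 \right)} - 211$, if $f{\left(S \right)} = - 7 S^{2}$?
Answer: $884589$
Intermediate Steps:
$- 316 f{\left(20 \right)} - 211 = - 316 \left(- 7 \cdot 20^{2}\right) - 211 = - 316 \left(\left(-7\right) 400\right) - 211 = \left(-316\right) \left(-2800\right) - 211 = 884800 - 211 = 884589$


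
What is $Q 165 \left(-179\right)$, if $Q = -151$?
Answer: $4459785$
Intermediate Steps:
$Q 165 \left(-179\right) = \left(-151\right) 165 \left(-179\right) = \left(-24915\right) \left(-179\right) = 4459785$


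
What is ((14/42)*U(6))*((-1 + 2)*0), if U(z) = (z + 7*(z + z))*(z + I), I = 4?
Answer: 0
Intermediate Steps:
U(z) = 15*z*(4 + z) (U(z) = (z + 7*(z + z))*(z + 4) = (z + 7*(2*z))*(4 + z) = (z + 14*z)*(4 + z) = (15*z)*(4 + z) = 15*z*(4 + z))
((14/42)*U(6))*((-1 + 2)*0) = ((14/42)*(15*6*(4 + 6)))*((-1 + 2)*0) = ((14*(1/42))*(15*6*10))*(1*0) = ((⅓)*900)*0 = 300*0 = 0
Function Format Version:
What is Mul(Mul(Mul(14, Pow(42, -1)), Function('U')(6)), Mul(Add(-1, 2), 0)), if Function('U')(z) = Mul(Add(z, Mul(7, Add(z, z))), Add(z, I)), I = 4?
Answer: 0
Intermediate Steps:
Function('U')(z) = Mul(15, z, Add(4, z)) (Function('U')(z) = Mul(Add(z, Mul(7, Add(z, z))), Add(z, 4)) = Mul(Add(z, Mul(7, Mul(2, z))), Add(4, z)) = Mul(Add(z, Mul(14, z)), Add(4, z)) = Mul(Mul(15, z), Add(4, z)) = Mul(15, z, Add(4, z)))
Mul(Mul(Mul(14, Pow(42, -1)), Function('U')(6)), Mul(Add(-1, 2), 0)) = Mul(Mul(Mul(14, Pow(42, -1)), Mul(15, 6, Add(4, 6))), Mul(Add(-1, 2), 0)) = Mul(Mul(Mul(14, Rational(1, 42)), Mul(15, 6, 10)), Mul(1, 0)) = Mul(Mul(Rational(1, 3), 900), 0) = Mul(300, 0) = 0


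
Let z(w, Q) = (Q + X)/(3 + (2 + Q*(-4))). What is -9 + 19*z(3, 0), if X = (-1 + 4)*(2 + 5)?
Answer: 354/5 ≈ 70.800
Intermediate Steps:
X = 21 (X = 3*7 = 21)
z(w, Q) = (21 + Q)/(5 - 4*Q) (z(w, Q) = (Q + 21)/(3 + (2 + Q*(-4))) = (21 + Q)/(3 + (2 - 4*Q)) = (21 + Q)/(5 - 4*Q))
-9 + 19*z(3, 0) = -9 + 19*((-21 - 1*0)/(-5 + 4*0)) = -9 + 19*((-21 + 0)/(-5 + 0)) = -9 + 19*(-21/(-5)) = -9 + 19*(-⅕*(-21)) = -9 + 19*(21/5) = -9 + 399/5 = 354/5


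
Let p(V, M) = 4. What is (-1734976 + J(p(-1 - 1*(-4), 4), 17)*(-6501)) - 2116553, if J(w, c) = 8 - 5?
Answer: -3871032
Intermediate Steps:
J(w, c) = 3
(-1734976 + J(p(-1 - 1*(-4), 4), 17)*(-6501)) - 2116553 = (-1734976 + 3*(-6501)) - 2116553 = (-1734976 - 19503) - 2116553 = -1754479 - 2116553 = -3871032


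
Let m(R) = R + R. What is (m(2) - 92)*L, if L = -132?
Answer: 11616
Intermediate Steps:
m(R) = 2*R
(m(2) - 92)*L = (2*2 - 92)*(-132) = (4 - 92)*(-132) = -88*(-132) = 11616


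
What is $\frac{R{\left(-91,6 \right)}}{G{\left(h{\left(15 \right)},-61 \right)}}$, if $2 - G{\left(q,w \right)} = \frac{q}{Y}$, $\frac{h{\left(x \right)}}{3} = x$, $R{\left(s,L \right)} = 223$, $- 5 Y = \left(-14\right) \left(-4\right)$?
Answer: $\frac{12488}{337} \approx 37.056$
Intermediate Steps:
$Y = - \frac{56}{5}$ ($Y = - \frac{\left(-14\right) \left(-4\right)}{5} = \left(- \frac{1}{5}\right) 56 = - \frac{56}{5} \approx -11.2$)
$h{\left(x \right)} = 3 x$
$G{\left(q,w \right)} = 2 + \frac{5 q}{56}$ ($G{\left(q,w \right)} = 2 - \frac{q}{- \frac{56}{5}} = 2 - q \left(- \frac{5}{56}\right) = 2 - - \frac{5 q}{56} = 2 + \frac{5 q}{56}$)
$\frac{R{\left(-91,6 \right)}}{G{\left(h{\left(15 \right)},-61 \right)}} = \frac{223}{2 + \frac{5 \cdot 3 \cdot 15}{56}} = \frac{223}{2 + \frac{5}{56} \cdot 45} = \frac{223}{2 + \frac{225}{56}} = \frac{223}{\frac{337}{56}} = 223 \cdot \frac{56}{337} = \frac{12488}{337}$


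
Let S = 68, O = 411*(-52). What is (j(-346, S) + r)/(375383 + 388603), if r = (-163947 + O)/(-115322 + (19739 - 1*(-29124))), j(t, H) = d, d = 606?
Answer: 4495497/5641527286 ≈ 0.00079686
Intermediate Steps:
O = -21372
j(t, H) = 606
r = 61773/22153 (r = (-163947 - 21372)/(-115322 + (19739 - 1*(-29124))) = -185319/(-115322 + (19739 + 29124)) = -185319/(-115322 + 48863) = -185319/(-66459) = -185319*(-1/66459) = 61773/22153 ≈ 2.7885)
(j(-346, S) + r)/(375383 + 388603) = (606 + 61773/22153)/(375383 + 388603) = (13486491/22153)/763986 = (13486491/22153)*(1/763986) = 4495497/5641527286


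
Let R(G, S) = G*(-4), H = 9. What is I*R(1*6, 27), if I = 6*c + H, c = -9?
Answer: 1080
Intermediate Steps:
R(G, S) = -4*G
I = -45 (I = 6*(-9) + 9 = -54 + 9 = -45)
I*R(1*6, 27) = -(-180)*1*6 = -(-180)*6 = -45*(-24) = 1080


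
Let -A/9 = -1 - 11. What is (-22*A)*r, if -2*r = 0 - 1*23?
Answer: -27324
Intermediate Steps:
r = 23/2 (r = -(0 - 1*23)/2 = -(0 - 23)/2 = -½*(-23) = 23/2 ≈ 11.500)
A = 108 (A = -9*(-1 - 11) = -9*(-12) = 108)
(-22*A)*r = -22*108*(23/2) = -2376*23/2 = -27324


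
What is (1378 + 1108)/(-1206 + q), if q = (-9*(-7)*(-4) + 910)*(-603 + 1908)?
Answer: 1243/428742 ≈ 0.0028992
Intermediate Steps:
q = 858690 (q = (63*(-4) + 910)*1305 = (-252 + 910)*1305 = 658*1305 = 858690)
(1378 + 1108)/(-1206 + q) = (1378 + 1108)/(-1206 + 858690) = 2486/857484 = 2486*(1/857484) = 1243/428742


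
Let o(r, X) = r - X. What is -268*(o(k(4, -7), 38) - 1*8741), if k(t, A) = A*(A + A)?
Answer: 2326508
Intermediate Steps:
k(t, A) = 2*A² (k(t, A) = A*(2*A) = 2*A²)
-268*(o(k(4, -7), 38) - 1*8741) = -268*((2*(-7)² - 1*38) - 1*8741) = -268*((2*49 - 38) - 8741) = -268*((98 - 38) - 8741) = -268*(60 - 8741) = -268*(-8681) = 2326508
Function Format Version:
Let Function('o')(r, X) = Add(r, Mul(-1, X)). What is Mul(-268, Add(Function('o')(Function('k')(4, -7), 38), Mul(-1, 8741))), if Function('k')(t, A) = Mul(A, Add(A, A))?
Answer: 2326508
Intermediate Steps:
Function('k')(t, A) = Mul(2, Pow(A, 2)) (Function('k')(t, A) = Mul(A, Mul(2, A)) = Mul(2, Pow(A, 2)))
Mul(-268, Add(Function('o')(Function('k')(4, -7), 38), Mul(-1, 8741))) = Mul(-268, Add(Add(Mul(2, Pow(-7, 2)), Mul(-1, 38)), Mul(-1, 8741))) = Mul(-268, Add(Add(Mul(2, 49), -38), -8741)) = Mul(-268, Add(Add(98, -38), -8741)) = Mul(-268, Add(60, -8741)) = Mul(-268, -8681) = 2326508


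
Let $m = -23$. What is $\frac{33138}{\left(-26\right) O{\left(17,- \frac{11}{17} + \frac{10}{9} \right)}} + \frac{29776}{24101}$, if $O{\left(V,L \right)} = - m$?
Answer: $- \frac{390426445}{7206199} \approx -54.179$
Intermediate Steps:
$O{\left(V,L \right)} = 23$ ($O{\left(V,L \right)} = \left(-1\right) \left(-23\right) = 23$)
$\frac{33138}{\left(-26\right) O{\left(17,- \frac{11}{17} + \frac{10}{9} \right)}} + \frac{29776}{24101} = \frac{33138}{\left(-26\right) 23} + \frac{29776}{24101} = \frac{33138}{-598} + 29776 \cdot \frac{1}{24101} = 33138 \left(- \frac{1}{598}\right) + \frac{29776}{24101} = - \frac{16569}{299} + \frac{29776}{24101} = - \frac{390426445}{7206199}$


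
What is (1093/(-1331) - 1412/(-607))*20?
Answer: 24318420/807917 ≈ 30.100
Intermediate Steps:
(1093/(-1331) - 1412/(-607))*20 = (1093*(-1/1331) - 1412*(-1/607))*20 = (-1093/1331 + 1412/607)*20 = (1215921/807917)*20 = 24318420/807917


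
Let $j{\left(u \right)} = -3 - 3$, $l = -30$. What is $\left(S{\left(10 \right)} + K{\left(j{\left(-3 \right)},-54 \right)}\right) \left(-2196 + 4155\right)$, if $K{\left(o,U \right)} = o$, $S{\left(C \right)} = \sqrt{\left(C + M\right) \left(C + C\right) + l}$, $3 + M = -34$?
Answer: $-11754 + 1959 i \sqrt{570} \approx -11754.0 + 46771.0 i$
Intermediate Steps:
$M = -37$ ($M = -3 - 34 = -37$)
$j{\left(u \right)} = -6$ ($j{\left(u \right)} = -3 - 3 = -6$)
$S{\left(C \right)} = \sqrt{-30 + 2 C \left(-37 + C\right)}$ ($S{\left(C \right)} = \sqrt{\left(C - 37\right) \left(C + C\right) - 30} = \sqrt{\left(-37 + C\right) 2 C - 30} = \sqrt{2 C \left(-37 + C\right) - 30} = \sqrt{-30 + 2 C \left(-37 + C\right)}$)
$\left(S{\left(10 \right)} + K{\left(j{\left(-3 \right)},-54 \right)}\right) \left(-2196 + 4155\right) = \left(\sqrt{-30 - 740 + 2 \cdot 10^{2}} - 6\right) \left(-2196 + 4155\right) = \left(\sqrt{-30 - 740 + 2 \cdot 100} - 6\right) 1959 = \left(\sqrt{-30 - 740 + 200} - 6\right) 1959 = \left(\sqrt{-570} - 6\right) 1959 = \left(i \sqrt{570} - 6\right) 1959 = \left(-6 + i \sqrt{570}\right) 1959 = -11754 + 1959 i \sqrt{570}$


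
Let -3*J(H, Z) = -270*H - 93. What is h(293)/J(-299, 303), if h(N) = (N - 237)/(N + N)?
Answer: -28/7875547 ≈ -3.5553e-6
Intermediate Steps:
J(H, Z) = 31 + 90*H (J(H, Z) = -(-270*H - 93)/3 = -(-93 - 270*H)/3 = 31 + 90*H)
h(N) = (-237 + N)/(2*N) (h(N) = (-237 + N)/((2*N)) = (-237 + N)*(1/(2*N)) = (-237 + N)/(2*N))
h(293)/J(-299, 303) = ((½)*(-237 + 293)/293)/(31 + 90*(-299)) = ((½)*(1/293)*56)/(31 - 26910) = (28/293)/(-26879) = (28/293)*(-1/26879) = -28/7875547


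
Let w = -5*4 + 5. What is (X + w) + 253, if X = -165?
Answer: 73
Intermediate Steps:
w = -15 (w = -20 + 5 = -15)
(X + w) + 253 = (-165 - 15) + 253 = -180 + 253 = 73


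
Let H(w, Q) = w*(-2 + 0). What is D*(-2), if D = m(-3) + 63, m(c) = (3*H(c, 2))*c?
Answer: -18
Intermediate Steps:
H(w, Q) = -2*w (H(w, Q) = w*(-2) = -2*w)
m(c) = -6*c² (m(c) = (3*(-2*c))*c = (-6*c)*c = -6*c²)
D = 9 (D = -6*(-3)² + 63 = -6*9 + 63 = -54 + 63 = 9)
D*(-2) = 9*(-2) = -18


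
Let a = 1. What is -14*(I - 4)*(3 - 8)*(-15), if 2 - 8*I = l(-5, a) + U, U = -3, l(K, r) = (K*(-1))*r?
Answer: 4200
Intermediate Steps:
l(K, r) = -K*r (l(K, r) = (-K)*r = -K*r)
I = 0 (I = ¼ - (-1*(-5)*1 - 3)/8 = ¼ - (5 - 3)/8 = ¼ - ⅛*2 = ¼ - ¼ = 0)
-14*(I - 4)*(3 - 8)*(-15) = -14*(0 - 4)*(3 - 8)*(-15) = -(-56)*(-5)*(-15) = -14*20*(-15) = -280*(-15) = 4200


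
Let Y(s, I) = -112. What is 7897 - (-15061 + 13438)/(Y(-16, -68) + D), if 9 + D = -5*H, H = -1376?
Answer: 17792482/2253 ≈ 7897.2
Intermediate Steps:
D = 6871 (D = -9 - 5*(-1376) = -9 + 6880 = 6871)
7897 - (-15061 + 13438)/(Y(-16, -68) + D) = 7897 - (-15061 + 13438)/(-112 + 6871) = 7897 - (-1623)/6759 = 7897 - 1*(-541/2253) = 7897 + 541/2253 = 17792482/2253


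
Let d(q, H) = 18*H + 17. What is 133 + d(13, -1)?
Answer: 132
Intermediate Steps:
d(q, H) = 17 + 18*H
133 + d(13, -1) = 133 + (17 + 18*(-1)) = 133 + (17 - 18) = 133 - 1 = 132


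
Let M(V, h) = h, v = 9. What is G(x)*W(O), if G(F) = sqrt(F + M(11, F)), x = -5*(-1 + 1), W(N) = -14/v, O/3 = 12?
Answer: 0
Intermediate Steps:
O = 36 (O = 3*12 = 36)
W(N) = -14/9
x = 0 (x = -5*0 = 0)
G(F) = sqrt(2)*sqrt(F) (G(F) = sqrt(F + F) = sqrt(2*F) = sqrt(2)*sqrt(F))
G(x)*W(O) = (sqrt(2)*sqrt(0))*(-14/9) = (sqrt(2)*0)*(-14/9) = 0*(-14/9) = 0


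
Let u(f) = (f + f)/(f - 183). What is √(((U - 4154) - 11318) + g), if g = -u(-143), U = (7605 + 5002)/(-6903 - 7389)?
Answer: I*√2332676761870399/388266 ≈ 124.39*I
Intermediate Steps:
U = -12607/14292 (U = 12607/(-14292) = 12607*(-1/14292) = -12607/14292 ≈ -0.88210)
u(f) = 2*f/(-183 + f) (u(f) = (2*f)/(-183 + f) = 2*f/(-183 + f))
g = -143/163 (g = -2*(-143)/(-183 - 143) = -2*(-143)/(-326) = -2*(-143)*(-1)/326 = -1*143/163 = -143/163 ≈ -0.87730)
√(((U - 4154) - 11318) + g) = √(((-12607/14292 - 4154) - 11318) - 143/163) = √((-59381575/14292 - 11318) - 143/163) = √(-221138431/14292 - 143/163) = √(-36047608009/2329596) = I*√2332676761870399/388266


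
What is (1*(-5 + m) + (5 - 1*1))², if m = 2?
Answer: 1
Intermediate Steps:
(1*(-5 + m) + (5 - 1*1))² = (1*(-5 + 2) + (5 - 1*1))² = (1*(-3) + (5 - 1))² = (-3 + 4)² = 1² = 1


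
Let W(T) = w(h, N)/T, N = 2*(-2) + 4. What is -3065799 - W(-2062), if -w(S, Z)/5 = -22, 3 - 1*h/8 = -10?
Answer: -3160838714/1031 ≈ -3.0658e+6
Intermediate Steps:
h = 104 (h = 24 - 8*(-10) = 24 + 80 = 104)
N = 0 (N = -4 + 4 = 0)
w(S, Z) = 110 (w(S, Z) = -5*(-22) = 110)
W(T) = 110/T
-3065799 - W(-2062) = -3065799 - 110/(-2062) = -3065799 - 110*(-1)/2062 = -3065799 - 1*(-55/1031) = -3065799 + 55/1031 = -3160838714/1031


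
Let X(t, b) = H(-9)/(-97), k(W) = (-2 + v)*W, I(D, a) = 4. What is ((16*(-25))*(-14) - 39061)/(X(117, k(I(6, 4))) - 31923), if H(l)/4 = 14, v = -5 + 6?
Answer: 3245717/3096587 ≈ 1.0482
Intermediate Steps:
v = 1
H(l) = 56 (H(l) = 4*14 = 56)
k(W) = -W (k(W) = (-2 + 1)*W = -W)
X(t, b) = -56/97 (X(t, b) = 56/(-97) = 56*(-1/97) = -56/97)
((16*(-25))*(-14) - 39061)/(X(117, k(I(6, 4))) - 31923) = ((16*(-25))*(-14) - 39061)/(-56/97 - 31923) = (-400*(-14) - 39061)/(-3096587/97) = (5600 - 39061)*(-97/3096587) = -33461*(-97/3096587) = 3245717/3096587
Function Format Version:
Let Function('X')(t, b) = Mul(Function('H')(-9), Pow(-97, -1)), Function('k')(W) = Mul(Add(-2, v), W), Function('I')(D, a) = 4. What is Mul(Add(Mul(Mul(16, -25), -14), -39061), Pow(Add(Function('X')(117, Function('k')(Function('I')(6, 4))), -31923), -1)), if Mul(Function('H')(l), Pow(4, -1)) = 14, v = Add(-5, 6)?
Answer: Rational(3245717, 3096587) ≈ 1.0482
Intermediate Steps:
v = 1
Function('H')(l) = 56 (Function('H')(l) = Mul(4, 14) = 56)
Function('k')(W) = Mul(-1, W) (Function('k')(W) = Mul(Add(-2, 1), W) = Mul(-1, W))
Function('X')(t, b) = Rational(-56, 97) (Function('X')(t, b) = Mul(56, Pow(-97, -1)) = Mul(56, Rational(-1, 97)) = Rational(-56, 97))
Mul(Add(Mul(Mul(16, -25), -14), -39061), Pow(Add(Function('X')(117, Function('k')(Function('I')(6, 4))), -31923), -1)) = Mul(Add(Mul(Mul(16, -25), -14), -39061), Pow(Add(Rational(-56, 97), -31923), -1)) = Mul(Add(Mul(-400, -14), -39061), Pow(Rational(-3096587, 97), -1)) = Mul(Add(5600, -39061), Rational(-97, 3096587)) = Mul(-33461, Rational(-97, 3096587)) = Rational(3245717, 3096587)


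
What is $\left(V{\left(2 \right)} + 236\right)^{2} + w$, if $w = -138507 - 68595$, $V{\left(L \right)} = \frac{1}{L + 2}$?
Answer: $- \frac{2420607}{16} \approx -1.5129 \cdot 10^{5}$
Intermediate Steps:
$V{\left(L \right)} = \frac{1}{2 + L}$
$w = -207102$ ($w = -138507 - 68595 = -207102$)
$\left(V{\left(2 \right)} + 236\right)^{2} + w = \left(\frac{1}{2 + 2} + 236\right)^{2} - 207102 = \left(\frac{1}{4} + 236\right)^{2} - 207102 = \left(\frac{945}{4}\right)^{2} - 207102 = \frac{893025}{16} - 207102 = - \frac{2420607}{16}$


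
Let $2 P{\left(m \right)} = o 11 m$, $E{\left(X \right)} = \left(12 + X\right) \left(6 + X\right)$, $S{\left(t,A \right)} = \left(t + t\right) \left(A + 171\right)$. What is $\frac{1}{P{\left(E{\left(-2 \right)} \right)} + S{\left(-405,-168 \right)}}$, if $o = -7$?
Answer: $- \frac{1}{3970} \approx -0.00025189$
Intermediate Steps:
$S{\left(t,A \right)} = 2 t \left(171 + A\right)$
$E{\left(X \right)} = \left(6 + X\right) \left(12 + X\right)$
$P{\left(m \right)} = - \frac{77 m}{2}$ ($P{\left(m \right)} = \frac{\left(-7\right) 11 m}{2} = \frac{\left(-77\right) m}{2} = - \frac{77 m}{2}$)
$\frac{1}{P{\left(E{\left(-2 \right)} \right)} + S{\left(-405,-168 \right)}} = \frac{1}{- \frac{77 \left(72 + \left(-2\right)^{2} + 18 \left(-2\right)\right)}{2} + 2 \left(-405\right) \left(171 - 168\right)} = \frac{1}{- \frac{77 \left(72 + 4 - 36\right)}{2} + 2 \left(-405\right) 3} = \frac{1}{\left(- \frac{77}{2}\right) 40 - 2430} = \frac{1}{-1540 - 2430} = \frac{1}{-3970} = - \frac{1}{3970}$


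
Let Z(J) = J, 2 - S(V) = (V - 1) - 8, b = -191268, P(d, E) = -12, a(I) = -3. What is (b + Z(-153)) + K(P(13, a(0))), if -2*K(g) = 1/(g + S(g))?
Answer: -4211263/22 ≈ -1.9142e+5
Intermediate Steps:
S(V) = 11 - V (S(V) = 2 - ((V - 1) - 8) = 2 - ((-1 + V) - 8) = 2 - (-9 + V) = 2 + (9 - V) = 11 - V)
K(g) = -1/22 (K(g) = -1/(2*(g + (11 - g))) = -1/2/11 = -1/2*1/11 = -1/22)
(b + Z(-153)) + K(P(13, a(0))) = (-191268 - 153) - 1/22 = -191421 - 1/22 = -4211263/22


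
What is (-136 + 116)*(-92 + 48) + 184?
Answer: 1064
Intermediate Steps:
(-136 + 116)*(-92 + 48) + 184 = -20*(-44) + 184 = 880 + 184 = 1064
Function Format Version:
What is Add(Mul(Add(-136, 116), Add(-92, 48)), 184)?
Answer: 1064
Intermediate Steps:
Add(Mul(Add(-136, 116), Add(-92, 48)), 184) = Add(Mul(-20, -44), 184) = Add(880, 184) = 1064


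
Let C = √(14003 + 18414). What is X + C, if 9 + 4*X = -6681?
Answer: -3345/2 + √32417 ≈ -1492.5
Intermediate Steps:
X = -3345/2 (X = -9/4 + (¼)*(-6681) = -9/4 - 6681/4 = -3345/2 ≈ -1672.5)
C = √32417 ≈ 180.05
X + C = -3345/2 + √32417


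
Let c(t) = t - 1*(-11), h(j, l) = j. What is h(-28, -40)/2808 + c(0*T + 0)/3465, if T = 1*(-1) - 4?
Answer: -167/24570 ≈ -0.0067969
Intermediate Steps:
T = -5 (T = -1 - 4 = -5)
c(t) = 11 + t (c(t) = t + 11 = 11 + t)
h(-28, -40)/2808 + c(0*T + 0)/3465 = -28/2808 + (11 + (0*(-5) + 0))/3465 = -28*1/2808 + (11 + (0 + 0))*(1/3465) = -7/702 + (11 + 0)*(1/3465) = -7/702 + 11*(1/3465) = -7/702 + 1/315 = -167/24570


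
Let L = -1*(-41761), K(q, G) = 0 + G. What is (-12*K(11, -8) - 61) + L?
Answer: 41796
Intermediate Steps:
K(q, G) = G
L = 41761
(-12*K(11, -8) - 61) + L = (-12*(-8) - 61) + 41761 = (96 - 61) + 41761 = 35 + 41761 = 41796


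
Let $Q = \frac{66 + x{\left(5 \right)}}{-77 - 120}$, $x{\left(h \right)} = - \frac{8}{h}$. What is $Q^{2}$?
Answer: $\frac{103684}{970225} \approx 0.10687$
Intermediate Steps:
$Q = - \frac{322}{985}$ ($Q = \frac{66 - \frac{8}{5}}{-77 - 120} = \frac{66 - \frac{8}{5}}{-197} = \left(66 - \frac{8}{5}\right) \left(- \frac{1}{197}\right) = \frac{322}{5} \left(- \frac{1}{197}\right) = - \frac{322}{985} \approx -0.3269$)
$Q^{2} = \left(- \frac{322}{985}\right)^{2} = \frac{103684}{970225}$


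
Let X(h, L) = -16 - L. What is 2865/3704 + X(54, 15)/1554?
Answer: 2168693/2878008 ≈ 0.75354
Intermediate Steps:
2865/3704 + X(54, 15)/1554 = 2865/3704 + (-16 - 1*15)/1554 = 2865*(1/3704) + (-16 - 15)*(1/1554) = 2865/3704 - 31*1/1554 = 2865/3704 - 31/1554 = 2168693/2878008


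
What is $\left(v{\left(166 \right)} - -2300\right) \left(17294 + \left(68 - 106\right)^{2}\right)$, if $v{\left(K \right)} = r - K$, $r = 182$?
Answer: $43397208$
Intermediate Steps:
$v{\left(K \right)} = 182 - K$
$\left(v{\left(166 \right)} - -2300\right) \left(17294 + \left(68 - 106\right)^{2}\right) = \left(\left(182 - 166\right) - -2300\right) \left(17294 + \left(68 - 106\right)^{2}\right) = \left(\left(182 - 166\right) + 2300\right) \left(17294 + \left(-38\right)^{2}\right) = \left(16 + 2300\right) \left(17294 + 1444\right) = 2316 \cdot 18738 = 43397208$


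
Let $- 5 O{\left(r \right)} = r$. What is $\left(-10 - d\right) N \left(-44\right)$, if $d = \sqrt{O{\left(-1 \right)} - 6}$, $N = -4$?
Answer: $-1760 - \frac{176 i \sqrt{145}}{5} \approx -1760.0 - 423.86 i$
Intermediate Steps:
$O{\left(r \right)} = - \frac{r}{5}$
$d = \frac{i \sqrt{145}}{5}$ ($d = \sqrt{\left(- \frac{1}{5}\right) \left(-1\right) - 6} = \sqrt{\frac{1}{5} - 6} = \sqrt{- \frac{29}{5}} = \frac{i \sqrt{145}}{5} \approx 2.4083 i$)
$\left(-10 - d\right) N \left(-44\right) = \left(-10 - \frac{i \sqrt{145}}{5}\right) \left(-4\right) \left(-44\right) = \left(40 + \frac{4 i \sqrt{145}}{5}\right) \left(-44\right) = -1760 - \frac{176 i \sqrt{145}}{5}$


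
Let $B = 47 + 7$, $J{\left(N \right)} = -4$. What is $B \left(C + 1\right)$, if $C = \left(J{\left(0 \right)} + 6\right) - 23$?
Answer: $-1080$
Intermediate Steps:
$C = -21$ ($C = \left(-4 + 6\right) - 23 = 2 - 23 = -21$)
$B = 54$
$B \left(C + 1\right) = 54 \left(-21 + 1\right) = 54 \left(-20\right) = -1080$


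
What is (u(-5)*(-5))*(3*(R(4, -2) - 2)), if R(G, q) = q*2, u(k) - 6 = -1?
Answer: 450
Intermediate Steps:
u(k) = 5 (u(k) = 6 - 1 = 5)
R(G, q) = 2*q
(u(-5)*(-5))*(3*(R(4, -2) - 2)) = (5*(-5))*(3*(2*(-2) - 2)) = -75*(-4 - 2) = -75*(-6) = -25*(-18) = 450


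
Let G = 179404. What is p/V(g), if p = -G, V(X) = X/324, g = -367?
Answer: 58126896/367 ≈ 1.5838e+5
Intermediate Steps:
V(X) = X/324 (V(X) = X*(1/324) = X/324)
p = -179404 (p = -1*179404 = -179404)
p/V(g) = -179404/((1/324)*(-367)) = -179404/(-367/324) = -179404*(-324/367) = 58126896/367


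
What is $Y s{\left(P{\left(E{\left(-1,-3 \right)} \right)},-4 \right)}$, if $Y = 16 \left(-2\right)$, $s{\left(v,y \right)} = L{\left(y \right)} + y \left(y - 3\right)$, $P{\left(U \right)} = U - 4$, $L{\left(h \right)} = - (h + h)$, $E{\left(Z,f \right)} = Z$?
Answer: $-1152$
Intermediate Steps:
$L{\left(h \right)} = - 2 h$
$P{\left(U \right)} = -4 + U$ ($P{\left(U \right)} = U - 4 = -4 + U$)
$s{\left(v,y \right)} = - 2 y + y \left(-3 + y\right)$ ($s{\left(v,y \right)} = - 2 y + y \left(y - 3\right) = - 2 y + y \left(-3 + y\right)$)
$Y = -32$
$Y s{\left(P{\left(E{\left(-1,-3 \right)} \right)},-4 \right)} = - 32 \left(- 4 \left(-5 - 4\right)\right) = - 32 \left(\left(-4\right) \left(-9\right)\right) = \left(-32\right) 36 = -1152$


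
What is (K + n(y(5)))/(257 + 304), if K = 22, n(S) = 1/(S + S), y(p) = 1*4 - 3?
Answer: 15/374 ≈ 0.040107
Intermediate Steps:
y(p) = 1 (y(p) = 4 - 3 = 1)
n(S) = 1/(2*S)
(K + n(y(5)))/(257 + 304) = (22 + (1/2)/1)/(257 + 304) = (22 + (1/2)*1)/561 = (22 + 1/2)*(1/561) = (45/2)*(1/561) = 15/374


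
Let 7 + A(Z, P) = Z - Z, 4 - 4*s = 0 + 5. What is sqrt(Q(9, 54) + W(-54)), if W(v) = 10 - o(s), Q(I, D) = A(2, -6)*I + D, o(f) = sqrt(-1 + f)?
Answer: sqrt(4 - 2*I*sqrt(5))/2 ≈ 1.118 - 0.5*I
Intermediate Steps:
s = -1/4 (s = 1 - (0 + 5)/4 = 1 - 1/4*5 = 1 - 5/4 = -1/4 ≈ -0.25000)
A(Z, P) = -7 (A(Z, P) = -7 + (Z - Z) = -7 + 0 = -7)
Q(I, D) = D - 7*I (Q(I, D) = -7*I + D = D - 7*I)
W(v) = 10 - I*sqrt(5)/2 (W(v) = 10 - sqrt(-1 - 1/4) = 10 - sqrt(-5/4) = 10 - I*sqrt(5)/2)
sqrt(Q(9, 54) + W(-54)) = sqrt((54 - 7*9) + (10 - I*sqrt(5)/2)) = sqrt((54 - 63) + (10 - I*sqrt(5)/2)) = sqrt(-9 + (10 - I*sqrt(5)/2)) = sqrt(1 - I*sqrt(5)/2)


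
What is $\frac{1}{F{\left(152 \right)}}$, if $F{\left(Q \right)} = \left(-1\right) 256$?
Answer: $- \frac{1}{256} \approx -0.0039063$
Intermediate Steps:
$F{\left(Q \right)} = -256$
$\frac{1}{F{\left(152 \right)}} = \frac{1}{-256} = - \frac{1}{256}$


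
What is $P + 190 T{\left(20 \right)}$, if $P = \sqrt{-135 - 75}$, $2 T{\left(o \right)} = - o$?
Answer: $-1900 + i \sqrt{210} \approx -1900.0 + 14.491 i$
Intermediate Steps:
$T{\left(o \right)} = - \frac{o}{2}$ ($T{\left(o \right)} = \frac{\left(-1\right) o}{2} = - \frac{o}{2}$)
$P = i \sqrt{210}$ ($P = \sqrt{-210} = i \sqrt{210} \approx 14.491 i$)
$P + 190 T{\left(20 \right)} = i \sqrt{210} + 190 \left(\left(- \frac{1}{2}\right) 20\right) = i \sqrt{210} + 190 \left(-10\right) = i \sqrt{210} - 1900 = -1900 + i \sqrt{210}$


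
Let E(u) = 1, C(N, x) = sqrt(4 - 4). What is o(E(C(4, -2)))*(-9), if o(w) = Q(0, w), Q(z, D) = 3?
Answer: -27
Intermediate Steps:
C(N, x) = 0 (C(N, x) = sqrt(0) = 0)
o(w) = 3
o(E(C(4, -2)))*(-9) = 3*(-9) = -27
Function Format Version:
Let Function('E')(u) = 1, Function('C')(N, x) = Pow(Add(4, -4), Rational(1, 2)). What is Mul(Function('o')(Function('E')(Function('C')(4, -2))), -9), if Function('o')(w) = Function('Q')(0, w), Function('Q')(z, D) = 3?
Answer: -27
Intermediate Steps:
Function('C')(N, x) = 0 (Function('C')(N, x) = Pow(0, Rational(1, 2)) = 0)
Function('o')(w) = 3
Mul(Function('o')(Function('E')(Function('C')(4, -2))), -9) = Mul(3, -9) = -27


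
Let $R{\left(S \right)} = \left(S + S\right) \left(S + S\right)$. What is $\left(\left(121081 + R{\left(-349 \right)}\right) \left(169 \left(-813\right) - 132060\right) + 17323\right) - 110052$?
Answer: $-163906743974$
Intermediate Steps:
$R{\left(S \right)} = 4 S^{2}$ ($R{\left(S \right)} = 2 S 2 S = 4 S^{2}$)
$\left(\left(121081 + R{\left(-349 \right)}\right) \left(169 \left(-813\right) - 132060\right) + 17323\right) - 110052 = \left(\left(121081 + 4 \left(-349\right)^{2}\right) \left(169 \left(-813\right) - 132060\right) + 17323\right) - 110052 = \left(\left(121081 + 4 \cdot 121801\right) \left(-137397 - 132060\right) + 17323\right) - 110052 = \left(\left(121081 + 487204\right) \left(-269457\right) + 17323\right) - 110052 = \left(608285 \left(-269457\right) + 17323\right) - 110052 = \left(-163906651245 + 17323\right) - 110052 = -163906633922 - 110052 = -163906743974$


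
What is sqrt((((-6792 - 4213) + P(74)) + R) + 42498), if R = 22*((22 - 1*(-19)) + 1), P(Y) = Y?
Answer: sqrt(32491) ≈ 180.25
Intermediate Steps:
R = 924 (R = 22*((22 + 19) + 1) = 22*(41 + 1) = 22*42 = 924)
sqrt((((-6792 - 4213) + P(74)) + R) + 42498) = sqrt((((-6792 - 4213) + 74) + 924) + 42498) = sqrt(((-11005 + 74) + 924) + 42498) = sqrt((-10931 + 924) + 42498) = sqrt(-10007 + 42498) = sqrt(32491)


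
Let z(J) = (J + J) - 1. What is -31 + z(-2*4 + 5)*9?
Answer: -94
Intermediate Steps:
z(J) = -1 + 2*J (z(J) = 2*J - 1 = -1 + 2*J)
-31 + z(-2*4 + 5)*9 = -31 + (-1 + 2*(-2*4 + 5))*9 = -31 + (-1 + 2*(-8 + 5))*9 = -31 + (-1 + 2*(-3))*9 = -31 + (-1 - 6)*9 = -31 - 7*9 = -31 - 63 = -94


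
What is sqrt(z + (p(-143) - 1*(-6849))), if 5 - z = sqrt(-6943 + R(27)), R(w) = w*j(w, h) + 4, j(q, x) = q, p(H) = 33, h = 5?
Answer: sqrt(6887 - 3*I*sqrt(690)) ≈ 82.989 - 0.4748*I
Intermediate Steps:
R(w) = 4 + w**2 (R(w) = w*w + 4 = w**2 + 4 = 4 + w**2)
z = 5 - 3*I*sqrt(690) (z = 5 - sqrt(-6943 + (4 + 27**2)) = 5 - sqrt(-6943 + (4 + 729)) = 5 - sqrt(-6943 + 733) = 5 - sqrt(-6210) = 5 - 3*I*sqrt(690) ≈ 5.0 - 78.804*I)
sqrt(z + (p(-143) - 1*(-6849))) = sqrt((5 - 3*I*sqrt(690)) + (33 - 1*(-6849))) = sqrt((5 - 3*I*sqrt(690)) + (33 + 6849)) = sqrt((5 - 3*I*sqrt(690)) + 6882) = sqrt(6887 - 3*I*sqrt(690))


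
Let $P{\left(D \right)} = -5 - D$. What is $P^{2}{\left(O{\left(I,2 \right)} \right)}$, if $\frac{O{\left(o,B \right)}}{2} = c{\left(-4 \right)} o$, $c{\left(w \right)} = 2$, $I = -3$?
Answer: $49$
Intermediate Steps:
$O{\left(o,B \right)} = 4 o$ ($O{\left(o,B \right)} = 2 \cdot 2 o = 4 o$)
$P^{2}{\left(O{\left(I,2 \right)} \right)} = \left(-5 - 4 \left(-3\right)\right)^{2} = \left(-5 - -12\right)^{2} = \left(-5 + 12\right)^{2} = 7^{2} = 49$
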